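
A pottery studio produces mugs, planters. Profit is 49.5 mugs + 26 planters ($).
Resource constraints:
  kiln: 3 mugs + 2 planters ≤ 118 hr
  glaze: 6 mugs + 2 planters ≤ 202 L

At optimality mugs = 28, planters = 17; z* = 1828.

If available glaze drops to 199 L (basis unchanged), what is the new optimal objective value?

Check each constraint at x*: kiln 118/118 (tight); glaze 202/202 (tight).
From A_Bᵀ y = c: 3·y_kiln + 6·y_glaze = 49.5; 2·y_kiln + 2·y_glaze = 26.
→ y_kiln = 9.5 and y_glaze = 3.5.
Δz = y_glaze·Δb = 3.5 × (-3) = -10.5, so new z* = 1828 − 10.5 = 1817.5.

1817.5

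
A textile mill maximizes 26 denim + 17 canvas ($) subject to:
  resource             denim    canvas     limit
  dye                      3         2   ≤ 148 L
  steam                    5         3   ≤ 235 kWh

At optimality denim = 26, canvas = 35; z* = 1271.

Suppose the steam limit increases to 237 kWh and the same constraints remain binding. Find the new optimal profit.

1273

Both dye and steam are binding at x*.
The binding rows give the dual system: 3·y_dye + 5·y_steam = 26 and 2·y_dye + 3·y_steam = 17.
Solving: y_dye = 7, y_steam = 1.
Δz = y_steam·Δb = 1 × (2) = 2, so new z* = 1271 + 2 = 1273.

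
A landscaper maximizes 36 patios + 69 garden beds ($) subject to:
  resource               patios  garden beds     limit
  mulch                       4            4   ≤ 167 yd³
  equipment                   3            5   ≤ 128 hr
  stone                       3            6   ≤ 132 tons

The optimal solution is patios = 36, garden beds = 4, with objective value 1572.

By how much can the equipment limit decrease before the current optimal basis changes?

18

Binding constraints: equipment, stone. The basis is B = [[3,5],[3,6]] with det 3.
Per unit decrease in equipment, x* moves by d = (-2, 1).
The basis stays optimal until patios reaches 0; allowable decrease = 18 hr.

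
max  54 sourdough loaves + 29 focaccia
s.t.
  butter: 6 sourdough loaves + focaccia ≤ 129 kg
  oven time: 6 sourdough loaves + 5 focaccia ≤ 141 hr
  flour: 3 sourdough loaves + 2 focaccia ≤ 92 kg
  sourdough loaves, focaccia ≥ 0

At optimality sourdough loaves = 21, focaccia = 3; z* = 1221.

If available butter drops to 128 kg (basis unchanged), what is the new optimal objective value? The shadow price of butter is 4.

1217

Δb = -1, so new z* = 1221 + (4)·(-1) = 1221 − 4 = 1217.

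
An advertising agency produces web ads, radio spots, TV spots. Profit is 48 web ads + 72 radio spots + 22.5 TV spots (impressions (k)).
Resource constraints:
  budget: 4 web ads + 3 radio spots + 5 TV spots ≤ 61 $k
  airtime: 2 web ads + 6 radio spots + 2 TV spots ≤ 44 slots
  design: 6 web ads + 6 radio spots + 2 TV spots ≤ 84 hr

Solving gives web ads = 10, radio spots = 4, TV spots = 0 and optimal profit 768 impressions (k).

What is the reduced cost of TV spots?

Binding: airtime and design. Non-binding: budget (9 unused).
By complementary slackness, y = 0 for the non-binding constraint.
The binding rows give the dual system: 2·y_airtime + 6·y_design = 48 and 6·y_airtime + 6·y_design = 72.
→ y_airtime = 6 and y_design = 6.
Reduced cost of TV spots: c₃ − yᵀa₃ = 22.5 − (6·2 + 6·2) = 22.5 − 24 = -1.5.

-1.5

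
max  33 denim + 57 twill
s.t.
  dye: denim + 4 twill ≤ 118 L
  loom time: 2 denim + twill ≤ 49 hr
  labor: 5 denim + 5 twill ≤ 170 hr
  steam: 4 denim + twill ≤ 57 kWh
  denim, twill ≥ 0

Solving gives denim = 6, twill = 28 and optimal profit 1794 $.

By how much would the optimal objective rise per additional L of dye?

Binding: dye and labor. Non-binding: loom time (9 unused), steam (5 unused).
By complementary slackness, y = 0 for the non-binding constraints.
From A_Bᵀ y = c: 1·y_dye + 5·y_labor = 33; 4·y_dye + 5·y_labor = 57.
→ y_dye = 8 and y_labor = 5.
Shadow price of dye = 8.

8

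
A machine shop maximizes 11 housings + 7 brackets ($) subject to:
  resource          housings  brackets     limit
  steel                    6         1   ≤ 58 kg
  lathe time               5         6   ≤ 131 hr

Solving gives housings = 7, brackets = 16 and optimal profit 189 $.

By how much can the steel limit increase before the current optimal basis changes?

Binding constraints: steel, lathe time. The basis is B = [[6,1],[5,6]] with det 31.
Per unit increase in steel, x* moves by d = (0.1935, -0.1613).
The basis stays optimal until brackets reaches 0; allowable increase = 99.2 kg.

99.2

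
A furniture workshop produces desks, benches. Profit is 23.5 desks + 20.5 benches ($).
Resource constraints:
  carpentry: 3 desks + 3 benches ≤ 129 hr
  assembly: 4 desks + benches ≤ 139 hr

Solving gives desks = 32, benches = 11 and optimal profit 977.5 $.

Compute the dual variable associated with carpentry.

Both carpentry and assembly are binding at x*.
From A_Bᵀ y = c: 3·y_carpentry + 4·y_assembly = 23.5; 3·y_carpentry + 1·y_assembly = 20.5.
→ y_carpentry = 6.5 and y_assembly = 1.
Shadow price of carpentry = 6.5.

6.5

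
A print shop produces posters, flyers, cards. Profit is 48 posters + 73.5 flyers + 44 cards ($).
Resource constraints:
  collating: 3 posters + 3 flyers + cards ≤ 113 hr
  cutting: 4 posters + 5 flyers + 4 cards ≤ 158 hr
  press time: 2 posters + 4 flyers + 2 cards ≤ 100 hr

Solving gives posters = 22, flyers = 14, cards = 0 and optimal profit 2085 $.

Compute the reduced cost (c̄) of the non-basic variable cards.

Binding: cutting and press time. Non-binding: collating (5 unused).
By complementary slackness, y = 0 for the non-binding constraint.
Dual feasibility on the basic columns requires 4·y_cutting + 2·y_press time = 48, 5·y_cutting + 4·y_press time = 73.5.
This yields shadow prices y_cutting = 7.5, y_press time = 9.
Reduced cost of cards: c₃ − yᵀa₃ = 44 − (7.5·4 + 9·2) = 44 − 48 = -4.

-4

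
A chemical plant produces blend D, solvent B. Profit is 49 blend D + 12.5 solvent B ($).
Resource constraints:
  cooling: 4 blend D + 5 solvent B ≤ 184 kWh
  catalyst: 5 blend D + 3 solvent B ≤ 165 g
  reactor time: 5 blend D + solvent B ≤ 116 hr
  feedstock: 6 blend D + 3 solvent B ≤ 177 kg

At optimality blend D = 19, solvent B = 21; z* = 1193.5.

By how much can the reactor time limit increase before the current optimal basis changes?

Binding constraints: reactor time, feedstock. The basis is B = [[5,1],[6,3]] with det 9.
Per unit increase in reactor time, x* moves by d = (0.3333, -0.6667).
The basis stays optimal until solvent B reaches 0; allowable increase = 31.5 hr.

31.5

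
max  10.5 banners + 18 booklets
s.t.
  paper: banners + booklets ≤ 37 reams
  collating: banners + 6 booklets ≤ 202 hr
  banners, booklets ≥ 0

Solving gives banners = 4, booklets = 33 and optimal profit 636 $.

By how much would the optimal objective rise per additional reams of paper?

9

At the optimum: paper uses 37 of 37 (binding); collating uses 202 of 202 (binding).
From A_Bᵀ y = c: 1·y_paper + 1·y_collating = 10.5; 1·y_paper + 6·y_collating = 18.
Solving: y_paper = 9, y_collating = 1.5.
Shadow price of paper = 9.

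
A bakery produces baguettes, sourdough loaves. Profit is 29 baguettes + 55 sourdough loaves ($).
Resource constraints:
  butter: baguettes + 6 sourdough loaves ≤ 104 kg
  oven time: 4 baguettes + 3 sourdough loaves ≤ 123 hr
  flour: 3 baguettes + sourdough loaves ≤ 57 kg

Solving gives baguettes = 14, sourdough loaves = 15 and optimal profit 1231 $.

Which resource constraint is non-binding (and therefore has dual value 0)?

butter: 104/104 (binding)
oven time: 101/123 (slack 22)
flour: 57/57 (binding)
By complementary slackness, a constraint with positive slack has shadow price 0 → oven time.

oven time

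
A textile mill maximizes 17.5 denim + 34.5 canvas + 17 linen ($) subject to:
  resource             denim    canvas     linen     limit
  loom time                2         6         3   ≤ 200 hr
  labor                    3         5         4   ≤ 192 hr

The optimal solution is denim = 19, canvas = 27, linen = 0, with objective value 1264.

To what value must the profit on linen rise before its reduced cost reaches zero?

24

At the optimum: loom time uses 200 of 200 (binding); labor uses 192 of 192 (binding).
Dual feasibility on the basic columns requires 2·y_loom time + 3·y_labor = 17.5, 6·y_loom time + 5·y_labor = 34.5.
This yields shadow prices y_loom time = 2, y_labor = 4.5.
linen enters the basis when its profit ≥ yᵀa₃ = 2·3 + 4.5·4 = 24.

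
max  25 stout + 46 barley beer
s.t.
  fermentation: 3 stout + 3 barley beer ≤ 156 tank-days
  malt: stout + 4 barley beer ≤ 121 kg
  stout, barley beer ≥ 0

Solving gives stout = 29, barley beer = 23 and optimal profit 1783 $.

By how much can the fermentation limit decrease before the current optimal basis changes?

65.25

Binding constraints: fermentation, malt. The basis is B = [[3,3],[1,4]] with det 9.
Per unit decrease in fermentation, x* moves by d = (-0.4444, 0.1111).
The basis stays optimal until stout reaches 0; allowable decrease = 65.25 tank-days.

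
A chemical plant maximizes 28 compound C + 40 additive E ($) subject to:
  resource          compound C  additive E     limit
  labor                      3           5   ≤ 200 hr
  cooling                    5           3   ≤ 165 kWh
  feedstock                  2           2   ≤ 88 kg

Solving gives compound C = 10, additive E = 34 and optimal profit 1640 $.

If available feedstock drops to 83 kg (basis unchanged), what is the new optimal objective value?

1615

At the optimum: labor uses 200 of 200 (binding); cooling uses 152 of 165 (slack = 13); feedstock uses 88 of 88 (binding).
Slack constraints have shadow price 0 (complementary slackness).
The binding rows give the dual system: 3·y_labor + 2·y_feedstock = 28 and 5·y_labor + 2·y_feedstock = 40.
→ y_labor = 6 and y_feedstock = 5.
Δz = y_feedstock·Δb = 5 × (-5) = -25, so new z* = 1640 − 25 = 1615.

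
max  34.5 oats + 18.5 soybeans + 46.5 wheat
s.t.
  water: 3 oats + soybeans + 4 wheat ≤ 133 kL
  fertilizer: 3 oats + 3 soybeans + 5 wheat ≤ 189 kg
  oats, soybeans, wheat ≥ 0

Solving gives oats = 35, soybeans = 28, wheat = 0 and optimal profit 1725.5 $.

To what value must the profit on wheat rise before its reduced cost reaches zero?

At the optimum: water uses 133 of 133 (binding); fertilizer uses 189 of 189 (binding).
Dual feasibility on the basic columns requires 3·y_water + 3·y_fertilizer = 34.5, 1·y_water + 3·y_fertilizer = 18.5.
→ y_water = 8 and y_fertilizer = 3.5.
wheat enters the basis when its profit ≥ yᵀa₃ = 8·4 + 3.5·5 = 49.5.

49.5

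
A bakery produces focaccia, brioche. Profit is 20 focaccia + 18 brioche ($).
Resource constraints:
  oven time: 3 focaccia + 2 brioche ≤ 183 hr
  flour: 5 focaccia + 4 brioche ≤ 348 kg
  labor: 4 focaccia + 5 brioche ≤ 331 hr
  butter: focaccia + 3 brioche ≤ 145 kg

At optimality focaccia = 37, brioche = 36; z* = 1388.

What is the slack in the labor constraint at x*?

labor used = 4·37 + 5·36 = 328; slack = 331 − 328 = 3.

3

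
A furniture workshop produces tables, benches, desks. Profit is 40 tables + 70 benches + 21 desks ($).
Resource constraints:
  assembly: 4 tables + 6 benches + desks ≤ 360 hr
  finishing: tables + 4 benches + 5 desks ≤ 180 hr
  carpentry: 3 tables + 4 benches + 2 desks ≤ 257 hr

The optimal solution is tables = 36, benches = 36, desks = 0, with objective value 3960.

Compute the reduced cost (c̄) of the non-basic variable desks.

Binding: assembly and finishing. Non-binding: carpentry (5 unused).
Slack constraints have shadow price 0 (complementary slackness).
The binding rows give the dual system: 4·y_assembly + 1·y_finishing = 40 and 6·y_assembly + 4·y_finishing = 70.
→ y_assembly = 9 and y_finishing = 4.
Reduced cost of desks: c₃ − yᵀa₃ = 21 − (9·1 + 4·5) = 21 − 29 = -8.

-8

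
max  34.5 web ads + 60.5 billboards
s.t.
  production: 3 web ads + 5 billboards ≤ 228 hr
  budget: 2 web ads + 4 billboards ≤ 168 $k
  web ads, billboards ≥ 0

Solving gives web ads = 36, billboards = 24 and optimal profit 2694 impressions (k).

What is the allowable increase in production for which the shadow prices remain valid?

24

Binding constraints: production, budget. The basis is B = [[3,5],[2,4]] with det 2.
Per unit increase in production, x* moves by d = (2, -1).
The basis stays optimal until billboards reaches 0; allowable increase = 24 hr.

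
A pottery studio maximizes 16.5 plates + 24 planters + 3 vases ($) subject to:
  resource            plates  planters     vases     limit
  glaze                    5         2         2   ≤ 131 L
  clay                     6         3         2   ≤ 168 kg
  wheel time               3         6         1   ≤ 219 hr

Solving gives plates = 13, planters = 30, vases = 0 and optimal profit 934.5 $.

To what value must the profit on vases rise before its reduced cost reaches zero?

5.5

Check each constraint at x*: glaze 125/131 (slack 6); clay 168/168 (tight); wheel time 219/219 (tight).
By complementary slackness, y = 0 for the non-binding constraint.
From A_Bᵀ y = c: 6·y_clay + 3·y_wheel time = 16.5; 3·y_clay + 6·y_wheel time = 24.
Solving: y_clay = 1, y_wheel time = 3.5.
vases enters the basis when its profit ≥ yᵀa₃ = 1·2 + 3.5·1 = 5.5.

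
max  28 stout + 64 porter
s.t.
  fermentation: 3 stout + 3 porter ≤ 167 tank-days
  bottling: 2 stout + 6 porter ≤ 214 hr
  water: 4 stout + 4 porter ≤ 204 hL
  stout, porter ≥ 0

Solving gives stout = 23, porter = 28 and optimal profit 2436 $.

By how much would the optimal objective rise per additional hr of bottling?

At the optimum: fermentation uses 153 of 167 (slack = 14); bottling uses 214 of 214 (binding); water uses 204 of 204 (binding).
By complementary slackness, y = 0 for the non-binding constraint.
From A_Bᵀ y = c: 2·y_bottling + 4·y_water = 28; 6·y_bottling + 4·y_water = 64.
This yields shadow prices y_bottling = 9, y_water = 2.5.
Shadow price of bottling = 9.

9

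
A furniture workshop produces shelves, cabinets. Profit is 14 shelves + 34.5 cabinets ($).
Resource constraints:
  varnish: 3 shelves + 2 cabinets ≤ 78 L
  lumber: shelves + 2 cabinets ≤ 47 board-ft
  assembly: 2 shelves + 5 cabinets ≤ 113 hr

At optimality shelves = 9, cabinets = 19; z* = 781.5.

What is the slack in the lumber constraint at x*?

0

lumber used = 1·9 + 2·19 = 47; slack = 47 − 47 = 0.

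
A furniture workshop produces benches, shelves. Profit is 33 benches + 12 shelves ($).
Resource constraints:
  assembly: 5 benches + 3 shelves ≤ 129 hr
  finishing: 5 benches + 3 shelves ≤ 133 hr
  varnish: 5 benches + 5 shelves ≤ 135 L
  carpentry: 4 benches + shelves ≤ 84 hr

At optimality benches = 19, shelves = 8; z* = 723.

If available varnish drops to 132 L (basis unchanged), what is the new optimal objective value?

720

Binding: varnish and carpentry. Non-binding: assembly (10 unused), finishing (14 unused).
By complementary slackness, y = 0 for the non-binding constraints.
Dual feasibility on the basic columns requires 5·y_varnish + 4·y_carpentry = 33, 5·y_varnish + 1·y_carpentry = 12.
→ y_varnish = 1 and y_carpentry = 7.
Δz = y_varnish·Δb = 1 × (-3) = -3, so new z* = 723 − 3 = 720.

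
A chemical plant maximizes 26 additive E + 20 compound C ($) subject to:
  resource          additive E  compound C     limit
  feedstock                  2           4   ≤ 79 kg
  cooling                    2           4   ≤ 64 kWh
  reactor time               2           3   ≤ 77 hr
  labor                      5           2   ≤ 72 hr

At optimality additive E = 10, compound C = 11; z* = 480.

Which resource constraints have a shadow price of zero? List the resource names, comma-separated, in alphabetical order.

feedstock: 64/79 (slack 15)
cooling: 64/64 (binding)
reactor time: 53/77 (slack 24)
labor: 72/72 (binding)
By complementary slackness, a constraint with positive slack has shadow price 0 → feedstock, reactor time.

feedstock, reactor time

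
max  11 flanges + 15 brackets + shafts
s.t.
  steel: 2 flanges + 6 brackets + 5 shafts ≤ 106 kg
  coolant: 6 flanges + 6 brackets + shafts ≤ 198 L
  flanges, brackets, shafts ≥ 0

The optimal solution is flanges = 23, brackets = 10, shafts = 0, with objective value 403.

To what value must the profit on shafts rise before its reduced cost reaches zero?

Check each constraint at x*: steel 106/106 (tight); coolant 198/198 (tight).
From A_Bᵀ y = c: 2·y_steel + 6·y_coolant = 11; 6·y_steel + 6·y_coolant = 15.
→ y_steel = 1 and y_coolant = 1.5.
shafts enters the basis when its profit ≥ yᵀa₃ = 1·5 + 1.5·1 = 6.5.

6.5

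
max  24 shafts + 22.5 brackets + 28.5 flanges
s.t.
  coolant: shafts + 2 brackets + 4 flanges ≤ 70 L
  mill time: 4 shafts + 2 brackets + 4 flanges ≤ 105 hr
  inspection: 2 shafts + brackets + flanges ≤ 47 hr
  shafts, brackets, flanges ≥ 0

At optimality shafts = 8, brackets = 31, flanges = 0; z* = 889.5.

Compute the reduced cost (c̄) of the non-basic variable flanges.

-8

Check each constraint at x*: coolant 70/70 (tight); mill time 94/105 (slack 11); inspection 47/47 (tight).
By complementary slackness, y = 0 for the non-binding constraint.
The binding rows give the dual system: 1·y_coolant + 2·y_inspection = 24 and 2·y_coolant + 1·y_inspection = 22.5.
Solving: y_coolant = 7, y_inspection = 8.5.
Reduced cost of flanges: c₃ − yᵀa₃ = 28.5 − (7·4 + 8.5·1) = 28.5 − 36.5 = -8.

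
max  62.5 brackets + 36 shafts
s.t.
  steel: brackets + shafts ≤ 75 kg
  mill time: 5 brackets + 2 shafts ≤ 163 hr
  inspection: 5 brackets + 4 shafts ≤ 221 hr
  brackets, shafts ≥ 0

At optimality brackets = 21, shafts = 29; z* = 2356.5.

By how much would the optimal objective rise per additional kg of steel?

Binding: mill time and inspection. Non-binding: steel (25 unused).
Slack constraints have shadow price 0 (complementary slackness).
Dual feasibility on the basic columns requires 5·y_mill time + 5·y_inspection = 62.5, 2·y_mill time + 4·y_inspection = 36.
Solving: y_mill time = 7, y_inspection = 5.5.
Shadow price of steel = 0.

0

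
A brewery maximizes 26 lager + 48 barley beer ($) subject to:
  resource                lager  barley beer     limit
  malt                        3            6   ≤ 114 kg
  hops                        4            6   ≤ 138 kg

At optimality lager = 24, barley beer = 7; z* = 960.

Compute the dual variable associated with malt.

At the optimum: malt uses 114 of 114 (binding); hops uses 138 of 138 (binding).
From A_Bᵀ y = c: 3·y_malt + 4·y_hops = 26; 6·y_malt + 6·y_hops = 48.
This yields shadow prices y_malt = 6, y_hops = 2.
Shadow price of malt = 6.

6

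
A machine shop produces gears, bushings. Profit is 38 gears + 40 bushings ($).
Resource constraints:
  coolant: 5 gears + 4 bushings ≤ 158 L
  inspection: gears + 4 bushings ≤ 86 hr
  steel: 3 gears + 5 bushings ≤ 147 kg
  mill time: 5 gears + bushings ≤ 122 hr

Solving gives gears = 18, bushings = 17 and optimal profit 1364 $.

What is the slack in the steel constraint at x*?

steel used = 3·18 + 5·17 = 139; slack = 147 − 139 = 8.

8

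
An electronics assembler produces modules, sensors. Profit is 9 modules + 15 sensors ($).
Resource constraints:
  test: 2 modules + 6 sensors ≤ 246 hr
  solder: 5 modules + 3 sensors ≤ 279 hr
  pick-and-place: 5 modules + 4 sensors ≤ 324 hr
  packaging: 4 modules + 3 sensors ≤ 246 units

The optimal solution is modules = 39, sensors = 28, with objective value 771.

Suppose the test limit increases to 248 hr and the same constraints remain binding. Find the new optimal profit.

At the optimum: test uses 246 of 246 (binding); solder uses 279 of 279 (binding); pick-and-place uses 307 of 324 (slack = 17); packaging uses 240 of 246 (slack = 6).
Since pick-and-place, packaging are not tight, their duals are 0.
From A_Bᵀ y = c: 2·y_test + 5·y_solder = 9; 6·y_test + 3·y_solder = 15.
→ y_test = 2 and y_solder = 1.
Δz = y_test·Δb = 2 × (2) = 4, so new z* = 771 + 4 = 775.

775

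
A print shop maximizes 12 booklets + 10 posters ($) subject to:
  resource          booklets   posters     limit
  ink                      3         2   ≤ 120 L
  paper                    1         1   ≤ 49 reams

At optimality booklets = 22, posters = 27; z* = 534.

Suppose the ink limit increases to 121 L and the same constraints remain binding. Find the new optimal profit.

Both ink and paper are binding at x*.
The binding rows give the dual system: 3·y_ink + 1·y_paper = 12 and 2·y_ink + 1·y_paper = 10.
Solving: y_ink = 2, y_paper = 6.
Δz = y_ink·Δb = 2 × (1) = 2, so new z* = 534 + 2 = 536.

536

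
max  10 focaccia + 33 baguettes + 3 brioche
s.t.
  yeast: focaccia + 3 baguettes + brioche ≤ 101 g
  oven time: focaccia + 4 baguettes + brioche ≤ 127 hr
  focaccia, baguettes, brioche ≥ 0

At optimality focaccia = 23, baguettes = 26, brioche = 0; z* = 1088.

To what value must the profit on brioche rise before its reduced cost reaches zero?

10

Both yeast and oven time are binding at x*.
The binding rows give the dual system: 1·y_yeast + 1·y_oven time = 10 and 3·y_yeast + 4·y_oven time = 33.
→ y_yeast = 7 and y_oven time = 3.
brioche enters the basis when its profit ≥ yᵀa₃ = 7·1 + 3·1 = 10.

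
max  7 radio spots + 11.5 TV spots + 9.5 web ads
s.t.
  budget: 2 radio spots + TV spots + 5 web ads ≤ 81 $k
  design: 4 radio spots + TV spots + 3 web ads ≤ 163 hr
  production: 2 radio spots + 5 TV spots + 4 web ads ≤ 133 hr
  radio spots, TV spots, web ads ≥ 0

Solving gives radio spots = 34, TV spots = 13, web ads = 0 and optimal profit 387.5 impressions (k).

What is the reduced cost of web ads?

At the optimum: budget uses 81 of 81 (binding); design uses 149 of 163 (slack = 14); production uses 133 of 133 (binding).
Since design is not tight, its dual is 0.
The binding rows give the dual system: 2·y_budget + 2·y_production = 7 and 1·y_budget + 5·y_production = 11.5.
Solving: y_budget = 1.5, y_production = 2.
Reduced cost of web ads: c₃ − yᵀa₃ = 9.5 − (1.5·5 + 2·4) = 9.5 − 15.5 = -6.

-6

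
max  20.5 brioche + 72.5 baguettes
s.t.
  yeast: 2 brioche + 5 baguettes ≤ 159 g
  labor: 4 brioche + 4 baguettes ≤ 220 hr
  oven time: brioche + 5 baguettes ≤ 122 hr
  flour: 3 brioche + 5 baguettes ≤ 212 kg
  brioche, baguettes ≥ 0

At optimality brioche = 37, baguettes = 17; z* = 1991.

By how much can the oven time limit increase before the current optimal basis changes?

Binding constraints: yeast, oven time. The basis is B = [[2,5],[1,5]] with det 5.
Per unit increase in oven time, x* moves by d = (-1, 0.4).
The basis stays optimal until brioche reaches 0; allowable increase = 37 hr.

37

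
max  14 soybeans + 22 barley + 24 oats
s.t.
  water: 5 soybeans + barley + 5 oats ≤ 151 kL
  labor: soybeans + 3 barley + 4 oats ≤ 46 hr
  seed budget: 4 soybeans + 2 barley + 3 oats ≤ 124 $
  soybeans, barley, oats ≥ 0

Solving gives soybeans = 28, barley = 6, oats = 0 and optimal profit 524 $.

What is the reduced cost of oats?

Binding: labor and seed budget. Non-binding: water (5 unused).
Slack constraints have shadow price 0 (complementary slackness).
The binding rows give the dual system: 1·y_labor + 4·y_seed budget = 14 and 3·y_labor + 2·y_seed budget = 22.
This yields shadow prices y_labor = 6, y_seed budget = 2.
Reduced cost of oats: c₃ − yᵀa₃ = 24 − (6·4 + 2·3) = 24 − 30 = -6.

-6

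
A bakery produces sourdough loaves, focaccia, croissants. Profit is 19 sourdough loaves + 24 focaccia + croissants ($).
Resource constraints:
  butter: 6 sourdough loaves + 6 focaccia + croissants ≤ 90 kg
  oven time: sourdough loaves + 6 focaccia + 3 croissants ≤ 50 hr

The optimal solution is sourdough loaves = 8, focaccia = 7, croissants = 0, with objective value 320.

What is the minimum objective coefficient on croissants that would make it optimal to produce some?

6

Both butter and oven time are binding at x*.
From A_Bᵀ y = c: 6·y_butter + 1·y_oven time = 19; 6·y_butter + 6·y_oven time = 24.
Solving: y_butter = 3, y_oven time = 1.
croissants enters the basis when its profit ≥ yᵀa₃ = 3·1 + 1·3 = 6.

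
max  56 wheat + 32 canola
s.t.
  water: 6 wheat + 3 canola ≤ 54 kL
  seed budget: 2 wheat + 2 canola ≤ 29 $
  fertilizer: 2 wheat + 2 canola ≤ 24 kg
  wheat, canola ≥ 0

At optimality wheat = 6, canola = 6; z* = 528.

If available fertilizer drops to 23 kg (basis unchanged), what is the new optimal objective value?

Check each constraint at x*: water 54/54 (tight); seed budget 24/29 (slack 5); fertilizer 24/24 (tight).
By complementary slackness, y = 0 for the non-binding constraint.
From A_Bᵀ y = c: 6·y_water + 2·y_fertilizer = 56; 3·y_water + 2·y_fertilizer = 32.
→ y_water = 8 and y_fertilizer = 4.
Δz = y_fertilizer·Δb = 4 × (-1) = -4, so new z* = 528 − 4 = 524.

524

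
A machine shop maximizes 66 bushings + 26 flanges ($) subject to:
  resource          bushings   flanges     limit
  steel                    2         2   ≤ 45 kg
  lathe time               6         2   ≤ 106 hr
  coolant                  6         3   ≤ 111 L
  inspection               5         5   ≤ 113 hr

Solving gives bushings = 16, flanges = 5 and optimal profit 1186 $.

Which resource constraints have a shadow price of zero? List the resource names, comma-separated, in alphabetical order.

steel: 42/45 (slack 3)
lathe time: 106/106 (binding)
coolant: 111/111 (binding)
inspection: 105/113 (slack 8)
By complementary slackness, a constraint with positive slack has shadow price 0 → inspection, steel.

inspection, steel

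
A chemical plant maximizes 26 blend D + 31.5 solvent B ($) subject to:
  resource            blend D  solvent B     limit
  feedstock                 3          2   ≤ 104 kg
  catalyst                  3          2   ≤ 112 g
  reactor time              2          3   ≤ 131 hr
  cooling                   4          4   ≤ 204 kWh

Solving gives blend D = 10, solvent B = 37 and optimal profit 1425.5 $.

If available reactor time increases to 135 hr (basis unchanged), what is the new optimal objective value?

1459.5

At the optimum: feedstock uses 104 of 104 (binding); catalyst uses 104 of 112 (slack = 8); reactor time uses 131 of 131 (binding); cooling uses 188 of 204 (slack = 16).
Slack constraints have shadow price 0 (complementary slackness).
Dual feasibility on the basic columns requires 3·y_feedstock + 2·y_reactor time = 26, 2·y_feedstock + 3·y_reactor time = 31.5.
→ y_feedstock = 3 and y_reactor time = 8.5.
Δz = y_reactor time·Δb = 8.5 × (4) = 34, so new z* = 1425.5 + 34 = 1459.5.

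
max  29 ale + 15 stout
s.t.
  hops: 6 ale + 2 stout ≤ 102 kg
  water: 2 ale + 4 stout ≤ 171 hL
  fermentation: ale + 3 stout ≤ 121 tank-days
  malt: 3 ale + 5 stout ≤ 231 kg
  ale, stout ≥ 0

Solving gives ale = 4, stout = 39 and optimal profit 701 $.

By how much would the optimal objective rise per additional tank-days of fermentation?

At the optimum: hops uses 102 of 102 (binding); water uses 164 of 171 (slack = 7); fermentation uses 121 of 121 (binding); malt uses 207 of 231 (slack = 24).
Slack constraints have shadow price 0 (complementary slackness).
The binding rows give the dual system: 6·y_hops + 1·y_fermentation = 29 and 2·y_hops + 3·y_fermentation = 15.
This yields shadow prices y_hops = 4.5, y_fermentation = 2.
Shadow price of fermentation = 2.

2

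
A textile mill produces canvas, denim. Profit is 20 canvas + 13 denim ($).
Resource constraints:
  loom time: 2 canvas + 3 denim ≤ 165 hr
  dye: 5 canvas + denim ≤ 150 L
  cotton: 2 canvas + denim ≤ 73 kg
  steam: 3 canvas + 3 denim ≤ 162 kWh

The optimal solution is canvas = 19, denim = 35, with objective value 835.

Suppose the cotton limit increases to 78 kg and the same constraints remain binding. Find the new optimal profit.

At the optimum: loom time uses 143 of 165 (slack = 22); dye uses 130 of 150 (slack = 20); cotton uses 73 of 73 (binding); steam uses 162 of 162 (binding).
Slack constraints have shadow price 0 (complementary slackness).
Dual feasibility on the basic columns requires 2·y_cotton + 3·y_steam = 20, 1·y_cotton + 3·y_steam = 13.
This yields shadow prices y_cotton = 7, y_steam = 2.
Δz = y_cotton·Δb = 7 × (5) = 35, so new z* = 835 + 35 = 870.

870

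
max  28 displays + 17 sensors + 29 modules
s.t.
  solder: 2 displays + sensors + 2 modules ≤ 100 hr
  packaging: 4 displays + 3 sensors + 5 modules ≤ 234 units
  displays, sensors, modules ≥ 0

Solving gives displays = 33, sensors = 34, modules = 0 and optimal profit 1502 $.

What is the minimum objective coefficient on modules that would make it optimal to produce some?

31

At the optimum: solder uses 100 of 100 (binding); packaging uses 234 of 234 (binding).
The binding rows give the dual system: 2·y_solder + 4·y_packaging = 28 and 1·y_solder + 3·y_packaging = 17.
This yields shadow prices y_solder = 8, y_packaging = 3.
modules enters the basis when its profit ≥ yᵀa₃ = 8·2 + 3·5 = 31.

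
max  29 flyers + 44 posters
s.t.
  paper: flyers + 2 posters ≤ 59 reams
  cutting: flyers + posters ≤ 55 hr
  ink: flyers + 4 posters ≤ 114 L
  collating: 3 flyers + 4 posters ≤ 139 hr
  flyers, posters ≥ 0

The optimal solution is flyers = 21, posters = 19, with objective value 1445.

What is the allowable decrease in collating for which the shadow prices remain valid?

17

Binding constraints: paper, collating. The basis is B = [[1,2],[3,4]] with det -2.
Per unit decrease in collating, x* moves by d = (-1, 0.5).
The basis stays optimal until ink becomes binding; allowable decrease = 17 hr.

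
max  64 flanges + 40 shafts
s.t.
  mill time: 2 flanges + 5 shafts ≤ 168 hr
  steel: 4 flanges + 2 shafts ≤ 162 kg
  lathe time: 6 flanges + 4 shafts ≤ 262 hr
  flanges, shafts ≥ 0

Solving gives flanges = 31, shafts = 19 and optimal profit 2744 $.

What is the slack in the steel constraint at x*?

steel used = 4·31 + 2·19 = 162; slack = 162 − 162 = 0.

0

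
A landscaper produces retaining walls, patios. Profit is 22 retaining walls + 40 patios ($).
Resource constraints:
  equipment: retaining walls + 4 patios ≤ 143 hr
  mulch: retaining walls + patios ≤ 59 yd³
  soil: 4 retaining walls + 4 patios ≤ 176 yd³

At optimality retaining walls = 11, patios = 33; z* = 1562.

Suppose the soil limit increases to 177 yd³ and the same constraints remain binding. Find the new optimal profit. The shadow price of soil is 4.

Δb = 1, so new z* = 1562 + (4)·(1) = 1562 + 4 = 1566.

1566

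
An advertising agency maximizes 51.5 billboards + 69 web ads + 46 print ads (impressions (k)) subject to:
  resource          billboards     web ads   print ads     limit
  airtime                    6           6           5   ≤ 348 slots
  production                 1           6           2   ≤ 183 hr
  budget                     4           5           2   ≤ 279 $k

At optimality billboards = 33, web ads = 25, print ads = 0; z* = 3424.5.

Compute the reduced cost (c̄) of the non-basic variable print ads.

-1

At the optimum: airtime uses 348 of 348 (binding); production uses 183 of 183 (binding); budget uses 257 of 279 (slack = 22).
Since budget is not tight, its dual is 0.
From A_Bᵀ y = c: 6·y_airtime + 1·y_production = 51.5; 6·y_airtime + 6·y_production = 69.
Solving: y_airtime = 8, y_production = 3.5.
Reduced cost of print ads: c₃ − yᵀa₃ = 46 − (8·5 + 3.5·2) = 46 − 47 = -1.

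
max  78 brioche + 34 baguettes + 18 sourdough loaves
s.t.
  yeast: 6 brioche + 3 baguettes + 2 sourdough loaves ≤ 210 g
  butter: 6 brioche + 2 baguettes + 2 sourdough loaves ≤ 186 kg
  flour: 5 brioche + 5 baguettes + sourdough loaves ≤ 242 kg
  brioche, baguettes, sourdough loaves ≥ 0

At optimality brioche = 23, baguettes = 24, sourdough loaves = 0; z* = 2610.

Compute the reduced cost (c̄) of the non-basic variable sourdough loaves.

Binding: yeast and butter. Non-binding: flour (7 unused).
Since flour is not tight, its dual is 0.
From A_Bᵀ y = c: 6·y_yeast + 6·y_butter = 78; 3·y_yeast + 2·y_butter = 34.
→ y_yeast = 8 and y_butter = 5.
Reduced cost of sourdough loaves: c₃ − yᵀa₃ = 18 − (8·2 + 5·2) = 18 − 26 = -8.

-8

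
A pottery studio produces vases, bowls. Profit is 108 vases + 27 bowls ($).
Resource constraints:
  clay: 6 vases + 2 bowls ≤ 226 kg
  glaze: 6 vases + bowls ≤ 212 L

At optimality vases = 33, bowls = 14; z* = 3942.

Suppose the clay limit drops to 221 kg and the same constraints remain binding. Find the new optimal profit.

Check each constraint at x*: clay 226/226 (tight); glaze 212/212 (tight).
The binding rows give the dual system: 6·y_clay + 6·y_glaze = 108 and 2·y_clay + 1·y_glaze = 27.
→ y_clay = 9 and y_glaze = 9.
Δz = y_clay·Δb = 9 × (-5) = -45, so new z* = 3942 − 45 = 3897.

3897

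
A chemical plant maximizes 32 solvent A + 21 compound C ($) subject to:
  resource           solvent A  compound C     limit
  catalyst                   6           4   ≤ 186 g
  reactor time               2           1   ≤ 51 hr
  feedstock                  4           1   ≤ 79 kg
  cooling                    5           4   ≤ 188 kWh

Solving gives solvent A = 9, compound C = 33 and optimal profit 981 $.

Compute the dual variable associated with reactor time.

Check each constraint at x*: catalyst 186/186 (tight); reactor time 51/51 (tight); feedstock 69/79 (slack 10); cooling 177/188 (slack 11).
Slack constraints have shadow price 0 (complementary slackness).
Dual feasibility on the basic columns requires 6·y_catalyst + 2·y_reactor time = 32, 4·y_catalyst + 1·y_reactor time = 21.
Solving: y_catalyst = 5, y_reactor time = 1.
Shadow price of reactor time = 1.

1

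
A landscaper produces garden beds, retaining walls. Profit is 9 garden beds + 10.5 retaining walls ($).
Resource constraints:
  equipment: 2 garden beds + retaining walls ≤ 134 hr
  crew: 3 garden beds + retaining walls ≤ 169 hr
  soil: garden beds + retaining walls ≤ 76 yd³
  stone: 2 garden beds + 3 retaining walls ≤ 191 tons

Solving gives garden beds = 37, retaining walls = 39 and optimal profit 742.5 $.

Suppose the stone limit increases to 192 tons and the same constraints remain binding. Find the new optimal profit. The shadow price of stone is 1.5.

Δb = 1, so new z* = 742.5 + (1.5)·(1) = 742.5 + 1.5 = 744.

744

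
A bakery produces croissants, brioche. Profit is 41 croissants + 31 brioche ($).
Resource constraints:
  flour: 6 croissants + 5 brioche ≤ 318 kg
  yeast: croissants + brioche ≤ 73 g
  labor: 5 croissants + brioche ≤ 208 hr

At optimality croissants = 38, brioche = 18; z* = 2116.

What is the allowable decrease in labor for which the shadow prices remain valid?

Binding constraints: flour, labor. The basis is B = [[6,5],[5,1]] with det -19.
Per unit decrease in labor, x* moves by d = (-0.2632, 0.3158).
The basis stays optimal until croissants reaches 0; allowable decrease = 144.4 hr.

144.4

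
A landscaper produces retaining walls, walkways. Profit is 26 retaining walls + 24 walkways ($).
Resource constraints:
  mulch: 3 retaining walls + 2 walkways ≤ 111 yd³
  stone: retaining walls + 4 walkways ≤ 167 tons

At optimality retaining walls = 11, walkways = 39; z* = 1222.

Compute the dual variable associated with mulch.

Check each constraint at x*: mulch 111/111 (tight); stone 167/167 (tight).
The binding rows give the dual system: 3·y_mulch + 1·y_stone = 26 and 2·y_mulch + 4·y_stone = 24.
This yields shadow prices y_mulch = 8, y_stone = 2.
Shadow price of mulch = 8.

8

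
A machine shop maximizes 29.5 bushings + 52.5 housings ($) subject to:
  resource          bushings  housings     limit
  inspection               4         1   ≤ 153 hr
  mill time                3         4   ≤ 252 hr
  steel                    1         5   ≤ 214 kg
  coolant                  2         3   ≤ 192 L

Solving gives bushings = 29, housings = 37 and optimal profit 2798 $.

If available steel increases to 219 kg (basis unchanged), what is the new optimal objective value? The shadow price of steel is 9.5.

Δb = 5, so new z* = 2798 + (9.5)·(5) = 2798 + 47.5 = 2845.5.

2845.5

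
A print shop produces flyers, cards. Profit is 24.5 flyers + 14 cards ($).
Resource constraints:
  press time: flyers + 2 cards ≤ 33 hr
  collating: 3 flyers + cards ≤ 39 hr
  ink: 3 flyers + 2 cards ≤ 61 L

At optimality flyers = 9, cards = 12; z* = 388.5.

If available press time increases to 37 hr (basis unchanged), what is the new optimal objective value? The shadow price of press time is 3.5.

402.5

Δb = 4, so new z* = 388.5 + (3.5)·(4) = 388.5 + 14 = 402.5.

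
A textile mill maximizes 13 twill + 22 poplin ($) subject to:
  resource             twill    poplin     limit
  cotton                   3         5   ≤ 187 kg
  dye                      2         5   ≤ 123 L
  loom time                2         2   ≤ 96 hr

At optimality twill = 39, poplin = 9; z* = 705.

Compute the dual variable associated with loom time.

At the optimum: cotton uses 162 of 187 (slack = 25); dye uses 123 of 123 (binding); loom time uses 96 of 96 (binding).
Slack constraints have shadow price 0 (complementary slackness).
From A_Bᵀ y = c: 2·y_dye + 2·y_loom time = 13; 5·y_dye + 2·y_loom time = 22.
→ y_dye = 3 and y_loom time = 3.5.
Shadow price of loom time = 3.5.

3.5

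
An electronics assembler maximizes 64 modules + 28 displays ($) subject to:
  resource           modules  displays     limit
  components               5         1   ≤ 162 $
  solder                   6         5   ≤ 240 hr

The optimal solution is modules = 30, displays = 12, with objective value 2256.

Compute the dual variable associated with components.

Both components and solder are binding at x*.
The binding rows give the dual system: 5·y_components + 6·y_solder = 64 and 1·y_components + 5·y_solder = 28.
Solving: y_components = 8, y_solder = 4.
Shadow price of components = 8.

8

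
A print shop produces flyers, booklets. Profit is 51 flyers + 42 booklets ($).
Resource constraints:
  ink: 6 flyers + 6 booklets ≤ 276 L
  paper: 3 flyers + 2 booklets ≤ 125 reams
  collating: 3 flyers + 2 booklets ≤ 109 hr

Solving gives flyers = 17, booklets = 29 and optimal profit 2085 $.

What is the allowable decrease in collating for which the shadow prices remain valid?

Binding constraints: ink, collating. The basis is B = [[6,6],[3,2]] with det -6.
Per unit decrease in collating, x* moves by d = (-1, 1).
The basis stays optimal until flyers reaches 0; allowable decrease = 17 hr.

17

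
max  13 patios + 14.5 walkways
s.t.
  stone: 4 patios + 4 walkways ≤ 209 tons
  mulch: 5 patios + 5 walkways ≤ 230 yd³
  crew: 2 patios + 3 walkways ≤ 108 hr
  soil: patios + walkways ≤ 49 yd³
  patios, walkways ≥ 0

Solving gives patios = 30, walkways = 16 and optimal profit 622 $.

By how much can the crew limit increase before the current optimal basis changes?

Binding constraints: mulch, crew. The basis is B = [[5,5],[2,3]] with det 5.
Per unit increase in crew, x* moves by d = (-1, 1).
The basis stays optimal until patios reaches 0; allowable increase = 30 hr.

30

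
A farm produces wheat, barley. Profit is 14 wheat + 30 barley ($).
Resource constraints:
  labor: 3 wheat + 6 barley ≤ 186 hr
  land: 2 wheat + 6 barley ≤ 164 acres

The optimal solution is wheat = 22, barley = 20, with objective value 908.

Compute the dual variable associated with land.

At the optimum: labor uses 186 of 186 (binding); land uses 164 of 164 (binding).
Dual feasibility on the basic columns requires 3·y_labor + 2·y_land = 14, 6·y_labor + 6·y_land = 30.
→ y_labor = 4 and y_land = 1.
Shadow price of land = 1.

1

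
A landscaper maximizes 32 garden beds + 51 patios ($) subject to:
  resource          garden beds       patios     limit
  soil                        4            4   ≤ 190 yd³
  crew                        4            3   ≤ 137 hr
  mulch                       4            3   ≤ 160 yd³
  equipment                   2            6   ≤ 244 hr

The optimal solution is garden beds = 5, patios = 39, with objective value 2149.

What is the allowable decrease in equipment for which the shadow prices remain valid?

175.5

Binding constraints: crew, equipment. The basis is B = [[4,3],[2,6]] with det 18.
Per unit decrease in equipment, x* moves by d = (0.1667, -0.2222).
The basis stays optimal until patios reaches 0; allowable decrease = 175.5 hr.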